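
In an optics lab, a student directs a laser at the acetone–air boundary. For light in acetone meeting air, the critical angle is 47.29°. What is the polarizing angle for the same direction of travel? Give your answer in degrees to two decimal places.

At the critical angle sin θ_c = n₂/n₁, giving n₂/n₁ = sin 47.29° = 0.7348.
Then tan θ_B = n₂/n₁ = 0.7348, so θ_B = arctan 0.7348 = 36.31°.

θ_B ≈ 36.31°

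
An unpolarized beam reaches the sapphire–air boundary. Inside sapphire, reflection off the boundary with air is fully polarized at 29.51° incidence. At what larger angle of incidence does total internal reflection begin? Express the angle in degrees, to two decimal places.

θ_c ≈ 34.47°

From Brewster, n₂/n₁ = tan θ_B = tan 29.51° = 0.5660.
Then sin θ_c = n₂/n₁ = 0.5660, so θ_c = arcsin 0.5660 = 34.47°.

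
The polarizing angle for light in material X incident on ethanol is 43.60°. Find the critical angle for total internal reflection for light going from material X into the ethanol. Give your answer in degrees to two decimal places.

From Brewster, n₂/n₁ = tan θ_B = tan 43.60° = 0.9523.
Then sin θ_c = n₂/n₁ = 0.9523, so θ_c = arcsin 0.9523 = 72.23°.

θ_c ≈ 72.23°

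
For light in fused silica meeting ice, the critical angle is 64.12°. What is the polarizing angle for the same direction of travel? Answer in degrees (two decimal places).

θ_B ≈ 41.98°

n₂/n₁ = sin θ_c = sin 64.12° = 0.8997.
tan θ_B equals the same ratio, so θ_B = arctan(0.8997) = 41.98°.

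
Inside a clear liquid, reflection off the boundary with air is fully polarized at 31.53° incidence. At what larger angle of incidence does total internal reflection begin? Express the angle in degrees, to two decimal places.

From Brewster, n₂/n₁ = tan θ_B = tan 31.53° = 0.6135.
Then sin θ_c = n₂/n₁ = 0.6135, so θ_c = arcsin 0.6135 = 37.84°.

θ_c ≈ 37.84°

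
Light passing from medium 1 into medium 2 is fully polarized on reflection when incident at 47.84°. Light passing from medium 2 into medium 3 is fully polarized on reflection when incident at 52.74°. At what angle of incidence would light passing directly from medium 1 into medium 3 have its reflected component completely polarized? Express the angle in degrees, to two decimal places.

θ_B ≈ 55.44°

Each Brewster angle gives a ratio: n₂/n₁ = tan 47.84° = 1.1044, n₃/n₂ = tan 52.74° = 1.3146.
Multiplying, n₃/n₁ = 1.1044 × 1.3146 = 1.4518, and θ_B(1→3) = arctan 1.4518 = 55.44°.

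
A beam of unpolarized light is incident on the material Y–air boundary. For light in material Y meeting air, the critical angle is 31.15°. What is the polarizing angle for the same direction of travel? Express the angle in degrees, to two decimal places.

At the critical angle sin θ_c = n₂/n₁, giving n₂/n₁ = sin 31.15° = 0.5173.
Then tan θ_B = n₂/n₁ = 0.5173, so θ_B = arctan 0.5173 = 27.35°.

θ_B ≈ 27.35°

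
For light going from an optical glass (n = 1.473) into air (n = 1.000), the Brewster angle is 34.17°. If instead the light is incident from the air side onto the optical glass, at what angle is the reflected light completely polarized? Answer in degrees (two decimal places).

θ_B' ≈ 55.83°

tan θ_B' = n₁/n₂ = 1/tan θ_B, so θ_B' = 90° − θ_B.
θ_B' = 90° − 34.17° = 55.83°.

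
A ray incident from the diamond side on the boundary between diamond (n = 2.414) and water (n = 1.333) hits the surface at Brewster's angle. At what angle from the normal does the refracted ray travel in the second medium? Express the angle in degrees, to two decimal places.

θ_B = arctan(n₂/n₁) = arctan(1.333/2.414) = 28.91°.
Since θ_B + θ_t = 90° at Brewster incidence, θ_t = 90° − 28.91° = 61.09°.

θ_t ≈ 61.09°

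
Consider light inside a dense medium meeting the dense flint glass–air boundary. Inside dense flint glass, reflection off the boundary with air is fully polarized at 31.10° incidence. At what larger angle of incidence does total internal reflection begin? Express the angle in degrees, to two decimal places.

tan θ_B = n₂/n₁ = tan 31.10° = 0.6032.
Total internal reflection: sin θ_c = n₂/n₁ = 0.6032.
θ_c = arcsin(0.6032) = 37.10°.

θ_c ≈ 37.10°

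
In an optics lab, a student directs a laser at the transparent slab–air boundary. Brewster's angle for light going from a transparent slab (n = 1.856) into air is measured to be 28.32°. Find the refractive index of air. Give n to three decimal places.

n ≈ 1.000

Brewster's law: tan θ_B = n₂/n₁ (light incident in a transparent slab, refracted into air).
n₂ = n₁ tan θ_B = 1.856 × tan 28.32° = 1.000.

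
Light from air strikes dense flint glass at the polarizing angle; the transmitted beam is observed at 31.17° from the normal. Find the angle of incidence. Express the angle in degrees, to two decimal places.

Since the reflected and refracted rays are at right angles at the polarizing angle, θ_B + θ_t = 90°.
θ_B = 90° − 31.17° = 58.83°.

θ_B ≈ 58.83°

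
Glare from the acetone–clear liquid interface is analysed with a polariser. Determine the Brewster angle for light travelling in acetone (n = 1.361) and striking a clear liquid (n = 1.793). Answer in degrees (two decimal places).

tan θ_B = n₂/n₁ = 1.793/1.361 = 1.3174. Taking the arctangent, θ_B = 52.80°.

θ_B ≈ 52.80°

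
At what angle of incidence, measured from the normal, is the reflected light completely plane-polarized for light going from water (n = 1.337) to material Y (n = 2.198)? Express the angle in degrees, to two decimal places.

tan θ_B = n₂/n₁ = 2.198/1.337 = 1.6440.
So θ_B = arctan 1.6440 = 58.69°.

θ_B ≈ 58.69°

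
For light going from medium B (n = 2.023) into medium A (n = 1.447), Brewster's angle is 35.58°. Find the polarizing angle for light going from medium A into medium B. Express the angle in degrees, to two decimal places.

Reversing the direction swaps n₁ and n₂, so tan θ_B' = 1/tan θ_B and θ_B' = 90° − θ_B.
Hence θ_B' = 90° − 35.58° = 54.42°.

θ_B' ≈ 54.42°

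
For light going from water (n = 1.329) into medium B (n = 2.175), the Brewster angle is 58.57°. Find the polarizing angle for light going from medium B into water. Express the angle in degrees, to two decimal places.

tan θ_B' = n₁/n₂ = 1/tan θ_B, so θ_B' = 90° − θ_B.
θ_B' = 90° − 58.57° = 31.43°.

θ_B' ≈ 31.43°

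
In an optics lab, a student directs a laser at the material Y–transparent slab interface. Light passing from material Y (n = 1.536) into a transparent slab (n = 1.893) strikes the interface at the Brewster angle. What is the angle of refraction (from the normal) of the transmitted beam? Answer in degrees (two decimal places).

First find Brewster's angle: tan θ_B = 1.893/1.536 = 1.2324, giving θ_B = 50.94°.
At Brewster's angle the reflected and refracted rays are perpendicular, so θ_t = 90° − θ_B = 90° − 50.94° = 39.06°.

θ_t ≈ 39.06°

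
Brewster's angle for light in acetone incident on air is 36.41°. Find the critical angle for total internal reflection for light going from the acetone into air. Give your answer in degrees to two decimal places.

θ_c ≈ 47.52°

n₂/n₁ = tan 36.41° = 0.7375; the critical angle satisfies sin θ_c = n₂/n₁.
θ_c = arcsin(0.7375) = 47.52°.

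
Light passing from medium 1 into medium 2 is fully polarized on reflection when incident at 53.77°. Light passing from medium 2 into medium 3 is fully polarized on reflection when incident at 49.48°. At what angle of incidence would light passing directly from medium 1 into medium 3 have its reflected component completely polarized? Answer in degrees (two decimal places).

Each Brewster angle gives a ratio: n₂/n₁ = tan 53.77° = 1.3648, n₃/n₂ = tan 49.48° = 1.1700.
So n₃/n₁ = (n₂/n₁)(n₃/n₂) = 1.3648 × 1.1700 = 1.5969.
θ_B(1→3) = arctan(1.5969) = 57.94°.

θ_B ≈ 57.94°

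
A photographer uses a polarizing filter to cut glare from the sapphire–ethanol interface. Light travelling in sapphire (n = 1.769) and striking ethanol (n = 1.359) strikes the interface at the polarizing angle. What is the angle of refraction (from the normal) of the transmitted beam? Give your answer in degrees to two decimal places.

θ_B = arctan(n₂/n₁) = arctan(1.359/1.769) = 37.53°.
The refracted ray is perpendicular to the reflected ray, so θ_t = 90° − θ_B = 52.47°.

θ_t ≈ 52.47°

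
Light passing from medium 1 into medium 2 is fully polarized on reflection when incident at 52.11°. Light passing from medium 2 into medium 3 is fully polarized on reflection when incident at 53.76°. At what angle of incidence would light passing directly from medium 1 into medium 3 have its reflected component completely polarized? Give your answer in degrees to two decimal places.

Each Brewster angle gives a ratio: n₂/n₁ = tan 52.11° = 1.2850, n₃/n₂ = tan 53.76° = 1.3643.
Multiplying, n₃/n₁ = 1.2850 × 1.3643 = 1.7532, and θ_B(1→3) = arctan 1.7532 = 60.30°.

θ_B ≈ 60.30°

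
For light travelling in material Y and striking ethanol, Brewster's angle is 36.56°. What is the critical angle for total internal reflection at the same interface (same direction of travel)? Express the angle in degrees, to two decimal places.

From Brewster, n₂/n₁ = tan θ_B = tan 36.56° = 0.7416.
Then sin θ_c = n₂/n₁ = 0.7416, so θ_c = arcsin 0.7416 = 47.87°.

θ_c ≈ 47.87°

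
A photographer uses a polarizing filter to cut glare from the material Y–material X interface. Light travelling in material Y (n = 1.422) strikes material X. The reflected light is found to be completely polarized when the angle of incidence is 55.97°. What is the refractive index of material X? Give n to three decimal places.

At Brewster's angle, tan θ_B = n₂/n₁ with n₁ on the incident side (material Y) and n₂ on the transmitted side (material X).
n₂ = n₁ tan θ_B = 1.422 × tan 55.97° = 2.106.

n ≈ 2.106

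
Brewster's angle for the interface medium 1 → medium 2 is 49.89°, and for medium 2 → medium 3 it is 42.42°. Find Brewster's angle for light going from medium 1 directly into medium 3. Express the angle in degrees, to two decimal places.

θ_B ≈ 47.33°

Each Brewster angle gives a ratio: n₂/n₁ = tan 49.89° = 1.1871, n₃/n₂ = tan 42.42° = 0.9138.
Multiplying, n₃/n₁ = 1.1871 × 0.9138 = 1.0847, and θ_B(1→3) = arctan 1.0847 = 47.33°.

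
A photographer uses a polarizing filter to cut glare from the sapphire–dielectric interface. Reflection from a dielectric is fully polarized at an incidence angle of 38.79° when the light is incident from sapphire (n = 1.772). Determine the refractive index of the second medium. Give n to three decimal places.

n ≈ 1.424

Brewster's law: tan θ_B = n₂/n₁ (light incident in sapphire, refracted into a dielectric).
n₂ = n₁ tan θ_B = 1.772 × tan 38.79° = 1.424.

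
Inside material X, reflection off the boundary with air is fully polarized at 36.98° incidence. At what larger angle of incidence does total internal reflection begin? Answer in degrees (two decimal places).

θ_c ≈ 48.85°

n₂/n₁ = tan 36.98° = 0.7530; the critical angle satisfies sin θ_c = n₂/n₁.
θ_c = arcsin(0.7530) = 48.85°.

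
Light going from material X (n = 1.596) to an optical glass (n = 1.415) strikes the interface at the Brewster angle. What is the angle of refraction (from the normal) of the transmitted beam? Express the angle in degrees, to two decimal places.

θ_t ≈ 48.44°

θ_B = arctan(n₂/n₁) = arctan(1.415/1.596) = 41.56°.
At Brewster's angle the reflected and refracted rays are perpendicular, so θ_t = 90° − θ_B = 90° − 41.56° = 48.44°.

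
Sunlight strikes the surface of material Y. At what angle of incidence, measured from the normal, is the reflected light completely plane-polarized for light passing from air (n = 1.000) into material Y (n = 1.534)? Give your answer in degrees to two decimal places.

θ_B ≈ 56.90°

At Brewster's angle the reflected and refracted rays are perpendicular, which with Snell's law gives tan θ_B = n₂/n₁.
tan θ_B = n₂/n₁ = 1.534/1.000 = 1.5340. Taking the arctangent, θ_B = 56.90°.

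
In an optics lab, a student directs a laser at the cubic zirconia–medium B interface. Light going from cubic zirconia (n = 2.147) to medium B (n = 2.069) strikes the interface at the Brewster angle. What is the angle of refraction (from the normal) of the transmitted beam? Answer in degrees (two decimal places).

First find Brewster's angle: tan θ_B = 2.069/2.147 = 0.9637, giving θ_B = 43.94°.
At Brewster's angle the reflected and refracted rays are perpendicular, so θ_t = 90° − θ_B = 90° − 43.94° = 46.06°.

θ_t ≈ 46.06°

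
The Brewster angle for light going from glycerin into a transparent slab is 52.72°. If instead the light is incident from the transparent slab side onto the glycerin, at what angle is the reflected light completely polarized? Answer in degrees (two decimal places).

θ_B' ≈ 37.28°

The two Brewster angles are complementary: θ_B' = 90° − θ_B = 90° − 52.72° = 37.28°.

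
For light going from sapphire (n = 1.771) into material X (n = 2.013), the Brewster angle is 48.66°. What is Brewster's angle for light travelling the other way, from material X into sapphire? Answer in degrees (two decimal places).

θ_B' ≈ 41.34°

The two Brewster angles are complementary: θ_B' = 90° − θ_B = 90° − 48.66° = 41.34°.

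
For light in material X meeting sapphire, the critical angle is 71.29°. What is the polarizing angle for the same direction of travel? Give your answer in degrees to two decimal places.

θ_B ≈ 43.45°

n₂/n₁ = sin θ_c = sin 71.29° = 0.9472.
tan θ_B equals the same ratio, so θ_B = arctan(0.9472) = 43.45°.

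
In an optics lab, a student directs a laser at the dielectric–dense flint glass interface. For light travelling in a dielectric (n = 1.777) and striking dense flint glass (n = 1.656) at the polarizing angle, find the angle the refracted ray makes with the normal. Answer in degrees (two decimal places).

θ_B = arctan(n₂/n₁) = arctan(1.656/1.777) = 42.98°.
At Brewster's angle the reflected and refracted rays are perpendicular, so θ_t = 90° − θ_B = 90° − 42.98° = 47.02°.

θ_t ≈ 47.02°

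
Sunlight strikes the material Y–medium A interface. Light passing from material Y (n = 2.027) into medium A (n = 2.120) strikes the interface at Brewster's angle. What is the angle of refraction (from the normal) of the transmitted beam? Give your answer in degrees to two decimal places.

First find Brewster's angle: tan θ_B = 2.120/2.027 = 1.0459, giving θ_B = 46.28°.
Since θ_B + θ_t = 90° at Brewster incidence, θ_t = 90° − 46.28° = 43.72°.

θ_t ≈ 43.72°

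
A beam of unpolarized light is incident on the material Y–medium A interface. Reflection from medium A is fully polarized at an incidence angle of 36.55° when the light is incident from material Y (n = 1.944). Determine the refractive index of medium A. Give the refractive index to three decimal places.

n ≈ 1.441

At Brewster's angle, tan θ_B = n₂/n₁ with n₁ on the incident side (material Y) and n₂ on the transmitted side (medium A).
n₂ = n₁ tan θ_B = 1.944 × tan 36.55° = 1.441.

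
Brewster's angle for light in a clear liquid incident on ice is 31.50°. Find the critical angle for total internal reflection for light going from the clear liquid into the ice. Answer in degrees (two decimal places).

n₂/n₁ = tan 31.50° = 0.6128; the critical angle satisfies sin θ_c = n₂/n₁.
θ_c = arcsin(0.6128) = 37.79°.

θ_c ≈ 37.79°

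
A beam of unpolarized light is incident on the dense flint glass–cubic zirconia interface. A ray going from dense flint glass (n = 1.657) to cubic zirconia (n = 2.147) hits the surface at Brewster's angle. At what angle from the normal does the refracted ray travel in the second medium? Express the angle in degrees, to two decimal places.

tan θ_B = n₂/n₁ = 2.147/1.657 = 1.2957, so θ_B = 52.34°.
Since θ_B + θ_t = 90° at Brewster incidence, θ_t = 90° − 52.34° = 37.66°.

θ_t ≈ 37.66°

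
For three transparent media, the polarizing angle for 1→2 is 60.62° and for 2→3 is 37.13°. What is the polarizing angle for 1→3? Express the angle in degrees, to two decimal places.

tan θ_B(1→2) = n₂/n₁ = tan 60.62° = 1.7762.
tan θ_B(2→3) = n₃/n₂ = tan 37.13° = 0.7571.
So n₃/n₁ = (n₂/n₁)(n₃/n₂) = 1.7762 × 0.7571 = 1.3448.
θ_B(1→3) = arctan(1.3448) = 53.36°.

θ_B ≈ 53.36°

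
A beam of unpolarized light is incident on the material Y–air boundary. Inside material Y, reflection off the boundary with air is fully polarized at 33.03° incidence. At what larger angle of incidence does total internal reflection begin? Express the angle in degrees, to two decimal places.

θ_c ≈ 40.55°

tan θ_B = n₂/n₁ = tan 33.03° = 0.6502.
Total internal reflection: sin θ_c = n₂/n₁ = 0.6502.
θ_c = arcsin(0.6502) = 40.55°.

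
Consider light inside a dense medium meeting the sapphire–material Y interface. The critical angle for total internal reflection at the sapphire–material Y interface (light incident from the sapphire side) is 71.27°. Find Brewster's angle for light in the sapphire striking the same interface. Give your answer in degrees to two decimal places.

θ_B ≈ 43.44°

n₂/n₁ = sin θ_c = sin 71.27° = 0.9470.
tan θ_B equals the same ratio, so θ_B = arctan(0.9470) = 43.44°.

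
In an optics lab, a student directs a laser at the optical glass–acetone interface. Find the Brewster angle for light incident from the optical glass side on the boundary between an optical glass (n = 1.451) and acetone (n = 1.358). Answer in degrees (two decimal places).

θ_B ≈ 43.10°

tan θ_B = n₂/n₁ = 1.358/1.451 = 0.9359.
θ_B = arctan(0.9359) = 43.10°.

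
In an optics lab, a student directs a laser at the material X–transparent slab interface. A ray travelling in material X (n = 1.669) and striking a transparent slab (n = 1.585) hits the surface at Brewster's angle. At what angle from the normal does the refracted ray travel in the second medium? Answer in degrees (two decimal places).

θ_B = arctan(n₂/n₁) = arctan(1.585/1.669) = 43.52°.
The refracted ray is perpendicular to the reflected ray, so θ_t = 90° − θ_B = 46.48°.

θ_t ≈ 46.48°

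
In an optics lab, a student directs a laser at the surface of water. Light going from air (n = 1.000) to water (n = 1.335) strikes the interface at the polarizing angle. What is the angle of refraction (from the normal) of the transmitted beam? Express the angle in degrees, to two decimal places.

θ_t ≈ 36.84°

First find Brewster's angle: tan θ_B = 1.335/1.000 = 1.3350, giving θ_B = 53.16°.
The refracted ray is perpendicular to the reflected ray, so θ_t = 90° − θ_B = 36.84°.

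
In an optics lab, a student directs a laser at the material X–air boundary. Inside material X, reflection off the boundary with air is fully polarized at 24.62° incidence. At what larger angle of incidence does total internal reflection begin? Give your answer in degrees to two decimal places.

θ_c ≈ 27.27°

n₂/n₁ = tan 24.62° = 0.4583; the critical angle satisfies sin θ_c = n₂/n₁.
θ_c = arcsin(0.4583) = 27.27°.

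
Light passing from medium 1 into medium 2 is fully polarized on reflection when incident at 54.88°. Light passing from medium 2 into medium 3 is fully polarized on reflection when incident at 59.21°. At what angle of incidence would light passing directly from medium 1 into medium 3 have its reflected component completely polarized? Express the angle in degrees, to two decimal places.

n₂/n₁ = tan 54.88° = 1.4218 and n₃/n₂ = tan 59.21° = 1.6782.
n₃/n₁ = 2.3860. Then tan θ_B(1→3) = n₃/n₁, so θ_B(1→3) = arctan(2.3860) = 67.26°.

θ_B ≈ 67.26°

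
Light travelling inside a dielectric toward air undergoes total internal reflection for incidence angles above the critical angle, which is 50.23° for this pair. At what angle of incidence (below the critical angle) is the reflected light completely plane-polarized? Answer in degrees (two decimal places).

θ_B ≈ 37.55°

n₂/n₁ = sin θ_c = sin 50.23° = 0.7686.
tan θ_B equals the same ratio, so θ_B = arctan(0.7686) = 37.55°.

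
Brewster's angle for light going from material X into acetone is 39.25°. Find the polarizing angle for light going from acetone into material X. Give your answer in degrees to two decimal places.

tan θ_B' = n₁/n₂ = 1/tan θ_B, so θ_B' = 90° − θ_B.
θ_B' = 90° − 39.25° = 50.75°.

θ_B' ≈ 50.75°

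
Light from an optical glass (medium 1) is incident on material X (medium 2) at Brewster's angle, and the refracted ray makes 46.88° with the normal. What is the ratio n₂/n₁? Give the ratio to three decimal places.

θ_B + θ_t = 90°, so θ_B = 90° − 46.88° = 43.12°.
tan θ_B = n₂/n₁, so n₂/n₁ = tan 43.12° = 0.936.

n₂/n₁ ≈ 0.936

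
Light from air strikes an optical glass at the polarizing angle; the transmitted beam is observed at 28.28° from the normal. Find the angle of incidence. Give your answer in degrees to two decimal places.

Brewster's condition makes the reflected and refracted beams perpendicular: θ_B + θ_t = 90°.
θ_B = 90° − 28.28° = 61.72°.

θ_B ≈ 61.72°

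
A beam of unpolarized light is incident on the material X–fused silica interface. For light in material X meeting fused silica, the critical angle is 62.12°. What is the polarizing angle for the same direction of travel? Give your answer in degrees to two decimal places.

sin θ_c = n₂/n₁, so n₂/n₁ = sin 62.12° = 0.8839.
Brewster: tan θ_B = n₂/n₁ = 0.8839.
θ_B = arctan(0.8839) = 41.47°.

θ_B ≈ 41.47°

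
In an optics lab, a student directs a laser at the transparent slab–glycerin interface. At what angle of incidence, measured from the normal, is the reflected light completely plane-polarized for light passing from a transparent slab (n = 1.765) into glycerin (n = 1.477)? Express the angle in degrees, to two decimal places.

θ_B ≈ 39.92°

At Brewster's angle the reflected and refracted rays are perpendicular, which with Snell's law gives tan θ_B = n₂/n₁.
Brewster's condition: tan θ_B = n₂/n₁ = 1.477/1.765 = 0.8368. Taking the arctangent, θ_B = 39.92°.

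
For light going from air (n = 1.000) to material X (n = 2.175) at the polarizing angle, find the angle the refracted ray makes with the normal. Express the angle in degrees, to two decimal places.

tan θ_B = n₂/n₁ = 2.175/1.000 = 2.1750, so θ_B = 65.31°.
At Brewster's angle the reflected and refracted rays are perpendicular, so θ_t = 90° − θ_B = 90° − 65.31° = 24.69°.

θ_t ≈ 24.69°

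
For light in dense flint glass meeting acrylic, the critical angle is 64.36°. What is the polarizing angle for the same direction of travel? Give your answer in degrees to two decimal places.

θ_B ≈ 42.04°

n₂/n₁ = sin θ_c = sin 64.36° = 0.9015.
tan θ_B equals the same ratio, so θ_B = arctan(0.9015) = 42.04°.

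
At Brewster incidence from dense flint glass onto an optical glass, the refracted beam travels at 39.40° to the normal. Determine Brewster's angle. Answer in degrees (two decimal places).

Since the reflected and refracted rays are at right angles at the polarizing angle, θ_B + θ_t = 90°.
So θ_B = 90° − θ_t = 90° − 39.40° = 50.60°.

θ_B ≈ 50.60°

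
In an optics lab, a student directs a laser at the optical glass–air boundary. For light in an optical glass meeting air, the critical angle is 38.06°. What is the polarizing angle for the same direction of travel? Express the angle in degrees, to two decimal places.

n₂/n₁ = sin θ_c = sin 38.06° = 0.6165.
tan θ_B equals the same ratio, so θ_B = arctan(0.6165) = 31.65°.

θ_B ≈ 31.65°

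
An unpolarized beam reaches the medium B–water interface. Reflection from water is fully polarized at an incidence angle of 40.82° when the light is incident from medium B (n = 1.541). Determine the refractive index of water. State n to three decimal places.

n ≈ 1.331

At Brewster's angle, tan θ_B = n₂/n₁ with n₁ on the incident side (medium B) and n₂ on the transmitted side (water).
n₂ = n₁ tan θ_B = 1.541 × tan 40.82° = 1.331.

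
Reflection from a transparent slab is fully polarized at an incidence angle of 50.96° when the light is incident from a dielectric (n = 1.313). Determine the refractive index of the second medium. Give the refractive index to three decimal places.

At the Brewster angle, tan θ_B = n₂/n₁ with n₁ on the incident side (a dielectric) and n₂ on the transmitted side (a transparent slab).
n₂ = n₁ tan θ_B = 1.313 × tan 50.96° = 1.619.

n ≈ 1.619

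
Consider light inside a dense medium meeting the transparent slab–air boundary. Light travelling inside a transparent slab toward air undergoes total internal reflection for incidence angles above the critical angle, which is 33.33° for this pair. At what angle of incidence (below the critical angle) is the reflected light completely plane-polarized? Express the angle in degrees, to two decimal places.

θ_B ≈ 28.79°

n₂/n₁ = sin θ_c = sin 33.33° = 0.5495.
tan θ_B equals the same ratio, so θ_B = arctan(0.5495) = 28.79°.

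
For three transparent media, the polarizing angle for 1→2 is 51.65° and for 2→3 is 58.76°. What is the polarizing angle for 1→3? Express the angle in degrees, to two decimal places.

θ_B ≈ 64.36°

Each Brewster angle gives a ratio: n₂/n₁ = tan 51.65° = 1.2640, n₃/n₂ = tan 58.76° = 1.6486.
n₃/n₁ = 2.0837. Then tan θ_B(1→3) = n₃/n₁, so θ_B(1→3) = arctan(2.0837) = 64.36°.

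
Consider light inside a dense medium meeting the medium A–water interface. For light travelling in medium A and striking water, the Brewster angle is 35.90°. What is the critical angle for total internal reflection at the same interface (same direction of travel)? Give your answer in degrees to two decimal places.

θ_c ≈ 46.38°

tan θ_B = n₂/n₁ = tan 35.90° = 0.7239.
Total internal reflection: sin θ_c = n₂/n₁ = 0.7239.
θ_c = arcsin(0.7239) = 46.38°.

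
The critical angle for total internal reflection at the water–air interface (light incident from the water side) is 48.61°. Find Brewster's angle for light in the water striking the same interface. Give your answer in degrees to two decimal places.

θ_B ≈ 36.88°

sin θ_c = n₂/n₁, so n₂/n₁ = sin 48.61° = 0.7502.
Brewster: tan θ_B = n₂/n₁ = 0.7502.
θ_B = arctan(0.7502) = 36.88°.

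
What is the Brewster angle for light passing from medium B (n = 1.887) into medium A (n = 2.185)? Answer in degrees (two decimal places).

The reflected p-component vanishes when tan θ_B = n₂/n₁.
Here n₂/n₁ = 2.185/1.887 = 1.1579, and Brewster's law gives tan θ_B = n₂/n₁.
So θ_B = arctan 1.1579 = 49.19°.

θ_B ≈ 49.19°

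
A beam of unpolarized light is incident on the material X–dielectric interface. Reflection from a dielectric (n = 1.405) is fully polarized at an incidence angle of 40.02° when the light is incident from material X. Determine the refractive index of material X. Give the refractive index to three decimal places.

n ≈ 1.673

At Brewster's angle, tan θ_B = n₂/n₁ with n₁ on the incident side (material X) and n₂ on the transmitted side (a dielectric).
n₁ = n₂ / tan θ_B = 1.405 / tan 40.02° = 1.673.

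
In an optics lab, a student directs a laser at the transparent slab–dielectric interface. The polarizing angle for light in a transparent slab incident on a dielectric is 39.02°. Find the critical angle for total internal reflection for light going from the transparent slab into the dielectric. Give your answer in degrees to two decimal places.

From Brewster, n₂/n₁ = tan θ_B = tan 39.02° = 0.8104.
Then sin θ_c = n₂/n₁ = 0.8104, so θ_c = arcsin 0.8104 = 54.13°.

θ_c ≈ 54.13°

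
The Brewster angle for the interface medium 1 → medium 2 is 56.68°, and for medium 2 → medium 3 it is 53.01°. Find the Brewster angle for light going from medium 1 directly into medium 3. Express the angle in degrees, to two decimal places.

tan θ_B(1→2) = n₂/n₁ = tan 56.68° = 1.5212.
tan θ_B(2→3) = n₃/n₂ = tan 53.01° = 1.3275.
n₃/n₁ = 2.0194. Then tan θ_B(1→3) = n₃/n₁, so θ_B(1→3) = arctan(2.0194) = 63.66°.

θ_B ≈ 63.66°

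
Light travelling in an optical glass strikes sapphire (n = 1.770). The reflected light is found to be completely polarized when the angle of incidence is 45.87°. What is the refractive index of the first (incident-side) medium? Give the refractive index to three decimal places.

At the Brewster angle, tan θ_B = n₂/n₁ with n₁ on the incident side (an optical glass) and n₂ on the transmitted side (sapphire).
n₁ = n₂ / tan θ_B = 1.770 / tan 45.87° = 1.717.

n ≈ 1.717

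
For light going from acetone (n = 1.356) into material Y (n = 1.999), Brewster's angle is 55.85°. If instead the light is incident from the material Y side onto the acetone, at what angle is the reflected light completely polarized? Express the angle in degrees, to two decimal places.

Reversing the direction swaps n₁ and n₂, so tan θ_B' = 1/tan θ_B and θ_B' = 90° − θ_B.
Hence θ_B' = 90° − 55.85° = 34.15°.

θ_B' ≈ 34.15°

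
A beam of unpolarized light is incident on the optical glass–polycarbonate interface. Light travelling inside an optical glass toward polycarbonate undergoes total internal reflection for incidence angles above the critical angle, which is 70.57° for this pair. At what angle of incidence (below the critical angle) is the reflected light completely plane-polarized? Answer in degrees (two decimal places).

θ_B ≈ 43.32°

sin θ_c = n₂/n₁, so n₂/n₁ = sin 70.57° = 0.9430.
Brewster: tan θ_B = n₂/n₁ = 0.9430.
θ_B = arctan(0.9430) = 43.32°.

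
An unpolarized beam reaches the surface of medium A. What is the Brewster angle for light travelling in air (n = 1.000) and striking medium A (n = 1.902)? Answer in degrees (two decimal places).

Here n₂/n₁ = 1.902/1.000 = 1.9020, and Brewster's law gives tan θ_B = n₂/n₁. Taking the arctangent, θ_B = 62.27°.

θ_B ≈ 62.27°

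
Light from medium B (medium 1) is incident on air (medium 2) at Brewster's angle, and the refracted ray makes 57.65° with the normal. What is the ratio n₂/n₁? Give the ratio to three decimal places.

n₂/n₁ ≈ 0.633

θ_B + θ_t = 90°, so θ_B = 90° − 57.65° = 32.35°.
tan θ_B = n₂/n₁, so n₂/n₁ = tan 32.35° = 0.633.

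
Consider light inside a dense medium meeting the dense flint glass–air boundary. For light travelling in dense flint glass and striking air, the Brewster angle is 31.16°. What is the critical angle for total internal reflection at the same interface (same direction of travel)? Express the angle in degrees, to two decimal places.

θ_c ≈ 37.20°

n₂/n₁ = tan 31.16° = 0.6047; the critical angle satisfies sin θ_c = n₂/n₁.
θ_c = arcsin(0.6047) = 37.20°.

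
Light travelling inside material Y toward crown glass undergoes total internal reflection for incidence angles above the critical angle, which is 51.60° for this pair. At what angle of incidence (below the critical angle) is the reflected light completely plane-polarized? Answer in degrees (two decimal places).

At the critical angle sin θ_c = n₂/n₁, giving n₂/n₁ = sin 51.60° = 0.7837.
Then tan θ_B = n₂/n₁ = 0.7837, so θ_B = arctan 0.7837 = 38.09°.

θ_B ≈ 38.09°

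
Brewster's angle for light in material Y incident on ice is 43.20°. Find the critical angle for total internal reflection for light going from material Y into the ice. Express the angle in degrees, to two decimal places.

θ_c ≈ 69.89°

From Brewster, n₂/n₁ = tan θ_B = tan 43.20° = 0.9391.
Then sin θ_c = n₂/n₁ = 0.9391, so θ_c = arcsin 0.9391 = 69.89°.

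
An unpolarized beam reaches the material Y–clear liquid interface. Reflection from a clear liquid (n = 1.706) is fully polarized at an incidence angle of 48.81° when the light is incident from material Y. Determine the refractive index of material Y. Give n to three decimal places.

Full polarization of the reflected beam means tan θ_B = n₂/n₁, where n₁ is the incident medium (material Y).
n₁ = n₂ / tan θ_B = 1.706 / tan 48.81° = 1.493.

n ≈ 1.493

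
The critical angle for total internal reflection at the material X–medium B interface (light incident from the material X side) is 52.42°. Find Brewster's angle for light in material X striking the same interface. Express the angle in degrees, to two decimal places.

n₂/n₁ = sin θ_c = sin 52.42° = 0.7925.
tan θ_B equals the same ratio, so θ_B = arctan(0.7925) = 38.40°.

θ_B ≈ 38.40°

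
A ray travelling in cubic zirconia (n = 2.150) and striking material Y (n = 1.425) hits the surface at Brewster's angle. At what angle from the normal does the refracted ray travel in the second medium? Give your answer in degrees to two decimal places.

tan θ_B = n₂/n₁ = 1.425/2.150 = 0.6628, so θ_B = 33.54°.
At Brewster's angle the reflected and refracted rays are perpendicular, so θ_t = 90° − θ_B = 90° − 33.54° = 56.46°.

θ_t ≈ 56.46°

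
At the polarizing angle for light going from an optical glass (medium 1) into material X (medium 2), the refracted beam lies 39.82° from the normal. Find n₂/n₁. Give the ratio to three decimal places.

n₂/n₁ ≈ 1.199

θ_B + θ_t = 90°, so θ_B = 90° − 39.82° = 50.18°.
tan θ_B = n₂/n₁, so n₂/n₁ = tan 50.18° = 1.199.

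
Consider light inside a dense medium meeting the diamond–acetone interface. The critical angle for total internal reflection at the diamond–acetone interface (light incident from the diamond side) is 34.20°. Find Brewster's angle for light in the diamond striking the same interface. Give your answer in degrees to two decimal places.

n₂/n₁ = sin θ_c = sin 34.20° = 0.5621.
tan θ_B equals the same ratio, so θ_B = arctan(0.5621) = 29.34°.

θ_B ≈ 29.34°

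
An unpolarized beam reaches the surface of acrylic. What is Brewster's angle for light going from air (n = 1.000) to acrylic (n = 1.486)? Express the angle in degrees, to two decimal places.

The reflected p-component vanishes when tan θ_B = n₂/n₁.
Here n₂/n₁ = 1.486/1.000 = 1.4860, and Brewster's law gives tan θ_B = n₂/n₁.
So θ_B = arctan 1.4860 = 56.06°.

θ_B ≈ 56.06°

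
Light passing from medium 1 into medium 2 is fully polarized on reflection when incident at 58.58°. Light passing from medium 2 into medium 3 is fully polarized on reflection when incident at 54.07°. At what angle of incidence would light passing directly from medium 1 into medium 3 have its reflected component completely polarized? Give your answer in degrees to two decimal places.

θ_B ≈ 66.12°

Each Brewster angle gives a ratio: n₂/n₁ = tan 58.58° = 1.6370, n₃/n₂ = tan 54.07° = 1.3799.
n₃/n₁ = 2.2589. Then tan θ_B(1→3) = n₃/n₁, so θ_B(1→3) = arctan(2.2589) = 66.12°.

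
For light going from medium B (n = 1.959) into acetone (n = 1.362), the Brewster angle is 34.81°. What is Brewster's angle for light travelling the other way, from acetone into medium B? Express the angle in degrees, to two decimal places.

θ_B' ≈ 55.19°

tan θ_B' = n₁/n₂ = 1/tan θ_B, so θ_B' = 90° − θ_B.
θ_B' = 90° − 34.81° = 55.19°.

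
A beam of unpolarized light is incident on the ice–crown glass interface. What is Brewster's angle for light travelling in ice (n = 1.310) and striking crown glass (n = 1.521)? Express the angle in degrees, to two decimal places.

θ_B ≈ 49.26°

tan θ_B = n₂/n₁ = 1.521/1.310 = 1.1611.
So θ_B = arctan 1.1611 = 49.26°.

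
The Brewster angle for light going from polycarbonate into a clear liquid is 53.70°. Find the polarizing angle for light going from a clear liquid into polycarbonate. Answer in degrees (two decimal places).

θ_B' ≈ 36.30°

Reversing the direction swaps n₁ and n₂, so tan θ_B' = 1/tan θ_B and θ_B' = 90° − θ_B.
Hence θ_B' = 90° − 53.70° = 36.30°.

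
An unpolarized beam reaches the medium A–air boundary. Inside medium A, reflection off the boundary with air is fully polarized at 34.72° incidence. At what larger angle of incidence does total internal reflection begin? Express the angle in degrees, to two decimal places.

θ_c ≈ 43.86°

tan θ_B = n₂/n₁ = tan 34.72° = 0.6929.
Total internal reflection: sin θ_c = n₂/n₁ = 0.6929.
θ_c = arcsin(0.6929) = 43.86°.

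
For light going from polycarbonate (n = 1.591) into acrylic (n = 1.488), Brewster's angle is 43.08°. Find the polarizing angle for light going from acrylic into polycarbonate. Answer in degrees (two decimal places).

tan θ_B' = n₁/n₂ = 1/tan θ_B, so θ_B' = 90° − θ_B.
θ_B' = 90° − 43.08° = 46.92°.

θ_B' ≈ 46.92°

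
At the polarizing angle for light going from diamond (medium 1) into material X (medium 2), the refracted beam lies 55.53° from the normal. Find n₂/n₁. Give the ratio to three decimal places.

θ_B + θ_t = 90°, so θ_B = 90° − 55.53° = 34.47°.
tan θ_B = n₂/n₁, so n₂/n₁ = tan 34.47° = 0.687.

n₂/n₁ ≈ 0.687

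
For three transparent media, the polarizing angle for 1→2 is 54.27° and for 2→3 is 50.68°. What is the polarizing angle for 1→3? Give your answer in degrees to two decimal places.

tan θ_B(1→2) = n₂/n₁ = tan 54.27° = 1.3901.
tan θ_B(2→3) = n₃/n₂ = tan 50.68° = 1.2209.
n₃/n₁ = 1.6972. Then tan θ_B(1→3) = n₃/n₁, so θ_B(1→3) = arctan(1.6972) = 59.49°.

θ_B ≈ 59.49°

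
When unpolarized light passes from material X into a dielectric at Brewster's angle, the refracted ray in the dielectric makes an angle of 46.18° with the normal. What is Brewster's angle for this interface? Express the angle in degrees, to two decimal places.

θ_B ≈ 43.82°

Brewster's condition makes the reflected and refracted beams perpendicular: θ_B + θ_t = 90°.
θ_B = 90° − 46.18° = 43.82°.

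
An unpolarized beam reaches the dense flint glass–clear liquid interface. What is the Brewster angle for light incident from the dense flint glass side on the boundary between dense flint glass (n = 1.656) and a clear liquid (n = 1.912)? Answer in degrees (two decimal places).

The reflected p-component vanishes when tan θ_B = n₂/n₁.
Brewster's condition: tan θ_B = n₂/n₁ = 1.912/1.656 = 1.1546.
θ_B = arctan(1.1546) = 49.10°.

θ_B ≈ 49.10°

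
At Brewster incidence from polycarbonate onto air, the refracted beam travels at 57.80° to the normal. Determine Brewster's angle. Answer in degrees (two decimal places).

At Brewster's angle the reflected and refracted rays are perpendicular, so θ_B + θ_t = 90°.
So θ_B = 90° − θ_t = 90° − 57.80° = 32.20°.

θ_B ≈ 32.20°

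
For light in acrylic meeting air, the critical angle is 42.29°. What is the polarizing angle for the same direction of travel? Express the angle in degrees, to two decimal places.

sin θ_c = n₂/n₁, so n₂/n₁ = sin 42.29° = 0.6729.
Brewster: tan θ_B = n₂/n₁ = 0.6729.
θ_B = arctan(0.6729) = 33.94°.

θ_B ≈ 33.94°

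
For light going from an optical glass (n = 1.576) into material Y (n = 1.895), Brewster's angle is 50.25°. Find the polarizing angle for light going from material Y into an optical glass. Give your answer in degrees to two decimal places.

θ_B' ≈ 39.75°

Reversing the direction swaps n₁ and n₂, so tan θ_B' = 1/tan θ_B and θ_B' = 90° − θ_B.
Hence θ_B' = 90° − 50.25° = 39.75°.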